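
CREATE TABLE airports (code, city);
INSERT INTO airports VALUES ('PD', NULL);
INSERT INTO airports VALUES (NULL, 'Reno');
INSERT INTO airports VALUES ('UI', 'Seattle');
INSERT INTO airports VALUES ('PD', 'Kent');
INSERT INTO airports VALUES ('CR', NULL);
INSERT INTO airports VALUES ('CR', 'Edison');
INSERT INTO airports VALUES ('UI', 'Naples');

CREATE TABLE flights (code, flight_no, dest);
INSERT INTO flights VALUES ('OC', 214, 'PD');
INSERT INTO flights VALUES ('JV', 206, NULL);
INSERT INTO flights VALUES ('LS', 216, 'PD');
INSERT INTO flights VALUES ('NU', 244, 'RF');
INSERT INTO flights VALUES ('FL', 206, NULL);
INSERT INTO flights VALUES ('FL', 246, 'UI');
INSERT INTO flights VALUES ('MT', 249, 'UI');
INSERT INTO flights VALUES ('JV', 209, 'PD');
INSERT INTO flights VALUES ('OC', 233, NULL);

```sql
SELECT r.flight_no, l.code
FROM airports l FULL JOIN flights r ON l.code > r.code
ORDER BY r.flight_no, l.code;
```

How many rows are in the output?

FULL OUTER JOIN keeps every row from both sides; unmatched rows get NULL for the other side's columns.
Matching on l.code > r.code. A NULL in a compared column never satisfies the condition.
Matched pairs: 36; unmatched l rows kept: 3; unmatched r rows kept: 0.
Total: 36 matched + 3 padded = 39 rows.

39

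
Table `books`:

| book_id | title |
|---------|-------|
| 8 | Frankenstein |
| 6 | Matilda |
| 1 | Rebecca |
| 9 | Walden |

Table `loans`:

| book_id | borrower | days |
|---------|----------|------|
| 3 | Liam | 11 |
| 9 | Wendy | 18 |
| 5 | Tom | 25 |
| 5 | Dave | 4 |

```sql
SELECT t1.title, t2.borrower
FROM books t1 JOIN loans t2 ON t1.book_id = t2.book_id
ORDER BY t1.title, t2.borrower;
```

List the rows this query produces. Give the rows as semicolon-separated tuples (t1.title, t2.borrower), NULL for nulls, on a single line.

(Walden, Wendy)

INNER JOIN keeps only pairs where the ON condition holds.
Matching on t1.book_id = t2.book_id.
- t1 (book_id=8) has no partner → excluded.
- t1 (book_id=6) has no partner → excluded.
- t1 (book_id=1) has no partner → excluded.
- t1 (book_id=9) pairs with 1 row(s) of t2.
After projecting and ordering:
t1.title | t2.borrower
Walden | Wendy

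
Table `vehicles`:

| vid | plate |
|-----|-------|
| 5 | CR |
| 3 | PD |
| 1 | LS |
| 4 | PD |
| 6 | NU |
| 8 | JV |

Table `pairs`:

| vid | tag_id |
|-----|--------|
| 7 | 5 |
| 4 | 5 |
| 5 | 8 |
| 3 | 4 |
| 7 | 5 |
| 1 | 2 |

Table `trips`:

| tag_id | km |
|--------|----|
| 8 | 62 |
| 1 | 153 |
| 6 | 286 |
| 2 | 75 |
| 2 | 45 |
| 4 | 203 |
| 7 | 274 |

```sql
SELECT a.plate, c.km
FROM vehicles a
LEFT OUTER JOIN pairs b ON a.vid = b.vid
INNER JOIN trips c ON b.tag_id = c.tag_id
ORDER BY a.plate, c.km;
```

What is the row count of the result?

4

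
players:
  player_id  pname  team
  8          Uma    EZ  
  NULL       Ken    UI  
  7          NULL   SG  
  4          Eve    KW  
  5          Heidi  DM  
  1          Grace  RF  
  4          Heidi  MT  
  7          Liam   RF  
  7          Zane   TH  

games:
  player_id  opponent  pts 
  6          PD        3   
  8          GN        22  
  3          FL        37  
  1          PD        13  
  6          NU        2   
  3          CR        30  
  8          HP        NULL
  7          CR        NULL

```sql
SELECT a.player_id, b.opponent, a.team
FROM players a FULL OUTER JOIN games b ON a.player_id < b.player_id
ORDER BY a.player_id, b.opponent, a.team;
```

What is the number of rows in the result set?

31

FULL OUTER JOIN keeps every row from both sides; unmatched rows get NULL for the other side's columns.
Matching on a.player_id < b.player_id. A NULL in a compared column never satisfies the condition.
- player_id=8: no b row matches, row kept with b columns NULL.
- player_id=NULL: no b row matches, row kept with b columns NULL.
- player_id=7: 2 matching b row(s), so 2 row(s) emitted.
- player_id=4: 5 matching b row(s), so 5 row(s) emitted.
- player_id=5: 5 matching b row(s), so 5 row(s) emitted.
- player_id=1: 7 matching b row(s), so 7 row(s) emitted.
- player_id=4: 5 matching b row(s), so 5 row(s) emitted.
- player_id=7: 2 matching b row(s), so 2 row(s) emitted.
- player_id=7: 2 matching b row(s), so 2 row(s) emitted.
- plus 1 unmatched b row(s), each kept with NULL a columns.
Total: 28 matched + 3 padded = 31 rows.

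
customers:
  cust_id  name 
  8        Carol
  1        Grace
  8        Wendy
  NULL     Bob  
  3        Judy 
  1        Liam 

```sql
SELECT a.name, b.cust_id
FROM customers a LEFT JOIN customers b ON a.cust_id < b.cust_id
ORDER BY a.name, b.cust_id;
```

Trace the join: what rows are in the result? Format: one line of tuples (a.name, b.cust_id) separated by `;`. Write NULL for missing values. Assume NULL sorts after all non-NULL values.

LEFT JOIN keeps every row from `customers a`; unmatched rows get NULL for `customers b`'s columns.
Matching on a.cust_id < b.cust_id. A NULL in a compared column never satisfies the condition.
- a row (cust_id=8): no match → kept, b columns NULL.
- a row (cust_id=1): matches 3 b row(s) → 3 output row(s).
- a row (cust_id=8): no match → kept, b columns NULL.
- a row (cust_id=NULL): no match → kept, b columns NULL.
- a row (cust_id=3): matches 2 b row(s) → 2 output row(s).
- a row (cust_id=1): matches 3 b row(s) → 3 output row(s).

(Bob, NULL); (Carol, NULL); (Grace, 3); (Grace, 8); (Grace, 8); (Judy, 8); (Judy, 8); (Liam, 3); (Liam, 8); (Liam, 8); (Wendy, NULL)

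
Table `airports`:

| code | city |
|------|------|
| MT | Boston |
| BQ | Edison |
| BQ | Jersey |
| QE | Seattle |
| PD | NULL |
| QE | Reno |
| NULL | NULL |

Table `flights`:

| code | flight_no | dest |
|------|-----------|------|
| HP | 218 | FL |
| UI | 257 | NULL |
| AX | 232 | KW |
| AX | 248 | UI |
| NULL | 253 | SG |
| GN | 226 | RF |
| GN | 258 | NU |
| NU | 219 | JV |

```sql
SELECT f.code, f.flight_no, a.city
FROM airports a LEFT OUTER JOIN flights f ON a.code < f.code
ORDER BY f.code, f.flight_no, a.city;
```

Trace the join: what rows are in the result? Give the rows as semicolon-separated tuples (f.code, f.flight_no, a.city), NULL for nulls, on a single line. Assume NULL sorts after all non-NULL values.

LEFT JOIN keeps every row from `airports`; unmatched rows get NULL for `flights`'s columns.
Matching on a.code < f.code. A NULL in a compared column never satisfies the condition.
Matched pairs: 15; unmatched a rows kept: 1.

(GN, 226, Edison); (GN, 226, Jersey); (GN, 258, Edison); (GN, 258, Jersey); (HP, 218, Edison); (HP, 218, Jersey); (NU, 219, Boston); (NU, 219, Edison); (NU, 219, Jersey); (UI, 257, Boston); (UI, 257, Edison); (UI, 257, Jersey); (UI, 257, Reno); (UI, 257, Seattle); (UI, 257, NULL); (NULL, NULL, NULL)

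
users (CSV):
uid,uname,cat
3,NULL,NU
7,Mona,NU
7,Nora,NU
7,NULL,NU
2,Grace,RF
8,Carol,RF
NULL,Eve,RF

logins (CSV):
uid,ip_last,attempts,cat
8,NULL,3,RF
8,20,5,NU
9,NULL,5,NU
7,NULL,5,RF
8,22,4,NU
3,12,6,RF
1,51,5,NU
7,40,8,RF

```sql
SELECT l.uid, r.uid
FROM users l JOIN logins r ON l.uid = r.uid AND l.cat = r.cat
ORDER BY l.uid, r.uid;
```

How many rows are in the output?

1

INNER JOIN keeps only pairs where the ON condition holds.
Matching on l.uid = r.uid AND l.cat = r.cat. A NULL in a compared column never satisfies the condition.
Matched pairs: 1.
Total: 1 rows.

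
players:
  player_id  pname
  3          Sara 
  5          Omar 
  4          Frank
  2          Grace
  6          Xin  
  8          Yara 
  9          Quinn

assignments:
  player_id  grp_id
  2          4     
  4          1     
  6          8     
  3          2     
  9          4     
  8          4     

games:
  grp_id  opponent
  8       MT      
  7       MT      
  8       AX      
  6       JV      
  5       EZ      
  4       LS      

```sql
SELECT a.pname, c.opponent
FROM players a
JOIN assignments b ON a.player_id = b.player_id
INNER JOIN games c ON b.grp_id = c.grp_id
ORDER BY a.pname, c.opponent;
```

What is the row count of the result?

Step 1 — a INNER JOIN b on player_id → 6 row(s).
Then INNER JOIN `games c` on grp_id: keep only rows whose b.grp_id appears in c.
Result: 5 row(s).

5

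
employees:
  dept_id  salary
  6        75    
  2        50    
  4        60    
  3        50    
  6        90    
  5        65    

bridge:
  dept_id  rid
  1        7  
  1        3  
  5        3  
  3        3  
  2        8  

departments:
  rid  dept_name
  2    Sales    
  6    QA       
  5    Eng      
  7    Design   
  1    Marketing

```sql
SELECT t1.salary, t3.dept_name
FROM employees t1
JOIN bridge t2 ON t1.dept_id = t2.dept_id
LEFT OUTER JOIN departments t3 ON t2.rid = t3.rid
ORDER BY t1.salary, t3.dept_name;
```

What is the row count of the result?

Evaluate left to right. First `employees t1 INNER JOIN bridge t2` on dept_id: 3 row(s).
Then LEFT JOIN `departments t3` on rid: each of those 3 rows is kept; rows whose t2.rid has no match in t3 get NULL for t3's columns.
Result: 3 row(s).

3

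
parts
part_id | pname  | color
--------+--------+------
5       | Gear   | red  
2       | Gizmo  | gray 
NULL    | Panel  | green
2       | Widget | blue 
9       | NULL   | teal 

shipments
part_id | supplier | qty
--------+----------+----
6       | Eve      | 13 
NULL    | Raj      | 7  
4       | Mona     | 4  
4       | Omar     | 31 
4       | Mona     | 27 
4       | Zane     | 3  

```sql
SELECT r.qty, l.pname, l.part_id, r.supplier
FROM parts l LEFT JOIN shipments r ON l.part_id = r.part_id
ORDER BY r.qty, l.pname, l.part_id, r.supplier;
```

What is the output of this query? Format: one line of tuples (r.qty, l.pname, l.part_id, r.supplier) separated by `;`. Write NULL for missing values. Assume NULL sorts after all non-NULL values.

(NULL, Gear, 5, NULL); (NULL, Gizmo, 2, NULL); (NULL, Panel, NULL, NULL); (NULL, Widget, 2, NULL); (NULL, NULL, 9, NULL)

LEFT JOIN keeps every row from `parts`; unmatched rows get NULL for `shipments`'s columns.
Matching on l.part_id = r.part_id. A NULL in a compared column never satisfies the condition.
- l row (part_id=5): no match → kept, r columns NULL.
- l row (part_id=2): no match → kept, r columns NULL.
- l row (part_id=NULL): no match → kept, r columns NULL.
- l row (part_id=2): no match → kept, r columns NULL.
- l row (part_id=9): no match → kept, r columns NULL.
After projecting and ordering:
r.qty | l.pname | l.part_id | r.supplier
NULL | Gear | 5 | NULL
NULL | Gizmo | 2 | NULL
NULL | Panel | NULL | NULL
NULL | Widget | 2 | NULL
NULL | NULL | 9 | NULL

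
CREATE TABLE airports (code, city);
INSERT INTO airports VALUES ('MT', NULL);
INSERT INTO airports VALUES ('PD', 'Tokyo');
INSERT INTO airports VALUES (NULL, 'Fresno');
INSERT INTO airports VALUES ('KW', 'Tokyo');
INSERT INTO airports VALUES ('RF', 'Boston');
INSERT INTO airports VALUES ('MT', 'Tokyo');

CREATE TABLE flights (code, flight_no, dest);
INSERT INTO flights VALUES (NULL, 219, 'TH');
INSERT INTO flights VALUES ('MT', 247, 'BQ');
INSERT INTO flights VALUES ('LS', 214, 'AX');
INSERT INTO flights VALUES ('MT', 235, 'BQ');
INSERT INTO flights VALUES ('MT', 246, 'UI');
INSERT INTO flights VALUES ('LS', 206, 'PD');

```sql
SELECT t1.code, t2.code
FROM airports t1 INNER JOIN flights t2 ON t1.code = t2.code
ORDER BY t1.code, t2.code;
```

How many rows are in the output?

INNER JOIN keeps only pairs where the ON condition holds.
Matching on t1.code = t2.code. A NULL in a compared column never satisfies the condition.
Matched pairs: 6.
Total: 6 rows.

6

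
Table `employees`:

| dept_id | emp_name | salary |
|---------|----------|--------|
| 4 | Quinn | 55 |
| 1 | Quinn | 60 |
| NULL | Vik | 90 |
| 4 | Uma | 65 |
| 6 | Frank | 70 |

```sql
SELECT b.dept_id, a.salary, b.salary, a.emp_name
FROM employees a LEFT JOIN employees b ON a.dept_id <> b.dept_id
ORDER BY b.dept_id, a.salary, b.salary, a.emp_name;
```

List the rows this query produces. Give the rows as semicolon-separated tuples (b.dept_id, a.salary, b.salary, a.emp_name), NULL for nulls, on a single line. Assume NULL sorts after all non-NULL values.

(1, 55, 60, Quinn); (1, 65, 60, Uma); (1, 70, 60, Frank); (4, 60, 55, Quinn); (4, 60, 65, Quinn); (4, 70, 55, Frank); (4, 70, 65, Frank); (6, 55, 70, Quinn); (6, 60, 70, Quinn); (6, 65, 70, Uma); (NULL, 90, NULL, Vik)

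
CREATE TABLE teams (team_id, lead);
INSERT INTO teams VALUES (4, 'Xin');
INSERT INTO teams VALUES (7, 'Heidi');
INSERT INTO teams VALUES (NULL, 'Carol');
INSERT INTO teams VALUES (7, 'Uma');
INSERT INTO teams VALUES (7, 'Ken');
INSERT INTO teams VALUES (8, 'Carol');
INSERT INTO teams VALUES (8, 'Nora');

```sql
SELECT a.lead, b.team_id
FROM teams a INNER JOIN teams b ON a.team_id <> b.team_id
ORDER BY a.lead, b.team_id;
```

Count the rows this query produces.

INNER JOIN keeps only pairs where the ON condition holds.
Matching on a.team_id <> b.team_id. A NULL in a compared column never satisfies the condition.
- team_id=4: 5 matching b row(s), so 5 row(s) emitted.
- team_id=7: 3 matching b row(s), so 3 row(s) emitted.
- team_id=NULL: no matching b row, dropped.
- team_id=7: 3 matching b row(s), so 3 row(s) emitted.
- team_id=7: 3 matching b row(s), so 3 row(s) emitted.
- team_id=8: 4 matching b row(s), so 4 row(s) emitted.
- team_id=8: 4 matching b row(s), so 4 row(s) emitted.
Total: 22 rows.

22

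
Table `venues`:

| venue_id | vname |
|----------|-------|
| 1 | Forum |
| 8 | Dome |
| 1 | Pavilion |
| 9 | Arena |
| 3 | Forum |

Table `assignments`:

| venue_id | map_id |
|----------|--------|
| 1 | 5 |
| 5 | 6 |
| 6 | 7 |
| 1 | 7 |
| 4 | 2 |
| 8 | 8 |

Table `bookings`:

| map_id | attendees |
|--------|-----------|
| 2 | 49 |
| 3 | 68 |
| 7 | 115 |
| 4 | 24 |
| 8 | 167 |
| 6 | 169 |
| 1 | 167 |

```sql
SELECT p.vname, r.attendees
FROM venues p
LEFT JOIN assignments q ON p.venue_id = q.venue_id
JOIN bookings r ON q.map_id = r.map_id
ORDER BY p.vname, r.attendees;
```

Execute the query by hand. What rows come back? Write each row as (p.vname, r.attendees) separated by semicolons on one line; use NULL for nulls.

(Dome, 167); (Forum, 115); (Pavilion, 115)

Evaluate left to right. First `venues p LEFT JOIN assignments q` on venue_id: 7 row(s).
Then INNER JOIN `bookings r` on map_id: keep only rows whose q.map_id appears in r.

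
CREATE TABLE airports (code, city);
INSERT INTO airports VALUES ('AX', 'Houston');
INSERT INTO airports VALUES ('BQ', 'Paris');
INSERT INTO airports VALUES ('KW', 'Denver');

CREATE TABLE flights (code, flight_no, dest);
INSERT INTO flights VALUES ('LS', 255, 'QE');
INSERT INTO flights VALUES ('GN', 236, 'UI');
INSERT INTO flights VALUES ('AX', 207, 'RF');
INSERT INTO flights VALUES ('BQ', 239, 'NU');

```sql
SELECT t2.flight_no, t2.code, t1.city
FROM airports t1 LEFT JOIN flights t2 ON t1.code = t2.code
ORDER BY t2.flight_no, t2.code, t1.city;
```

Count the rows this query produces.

3

LEFT JOIN keeps every row from `airports`; unmatched rows get NULL for `flights`'s columns.
Matching on t1.code = t2.code.
- t1[0] code=AX → 1 match(es) in t2 → 1 row(s).
- t1[1] code=BQ → 1 match(es) in t2 → 1 row(s).
- t1[2] code=KW → no match; kept with NULLs on the t2 side.
Total: 2 matched + 1 padded = 3 rows.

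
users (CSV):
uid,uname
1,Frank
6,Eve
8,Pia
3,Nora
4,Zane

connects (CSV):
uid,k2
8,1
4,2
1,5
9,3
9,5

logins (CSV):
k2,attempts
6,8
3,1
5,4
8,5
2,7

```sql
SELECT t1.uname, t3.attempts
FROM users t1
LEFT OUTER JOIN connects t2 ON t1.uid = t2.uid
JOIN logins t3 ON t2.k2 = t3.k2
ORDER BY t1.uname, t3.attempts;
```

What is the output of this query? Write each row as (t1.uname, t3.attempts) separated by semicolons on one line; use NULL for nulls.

(Frank, 4); (Zane, 7)

Step 1 — t1 LEFT JOIN t2 on uid → 5 row(s).
Then INNER JOIN `logins t3` on k2: keep only rows whose t2.k2 appears in t3.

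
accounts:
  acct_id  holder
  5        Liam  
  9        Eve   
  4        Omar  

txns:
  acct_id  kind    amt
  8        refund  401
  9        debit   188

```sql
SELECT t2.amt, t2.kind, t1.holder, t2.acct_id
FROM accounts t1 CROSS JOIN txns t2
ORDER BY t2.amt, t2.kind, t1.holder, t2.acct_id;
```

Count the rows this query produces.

CROSS JOIN pairs every row of `accounts` with every row of `txns`: 3 × 2 = 6 rows.

6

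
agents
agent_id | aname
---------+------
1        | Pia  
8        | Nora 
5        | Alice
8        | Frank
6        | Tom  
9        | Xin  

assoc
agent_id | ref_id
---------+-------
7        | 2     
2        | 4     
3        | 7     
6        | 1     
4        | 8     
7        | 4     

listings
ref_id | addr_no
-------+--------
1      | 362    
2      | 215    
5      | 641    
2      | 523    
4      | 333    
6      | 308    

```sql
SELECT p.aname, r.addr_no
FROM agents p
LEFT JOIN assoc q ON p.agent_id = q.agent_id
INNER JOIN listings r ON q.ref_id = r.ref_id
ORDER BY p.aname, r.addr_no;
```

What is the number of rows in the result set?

1

Evaluate left to right. First `agents p LEFT JOIN assoc q` on agent_id: 6 row(s).
Then INNER JOIN `listings r` on ref_id: keep only rows whose q.ref_id appears in r.
Result: 1 row(s).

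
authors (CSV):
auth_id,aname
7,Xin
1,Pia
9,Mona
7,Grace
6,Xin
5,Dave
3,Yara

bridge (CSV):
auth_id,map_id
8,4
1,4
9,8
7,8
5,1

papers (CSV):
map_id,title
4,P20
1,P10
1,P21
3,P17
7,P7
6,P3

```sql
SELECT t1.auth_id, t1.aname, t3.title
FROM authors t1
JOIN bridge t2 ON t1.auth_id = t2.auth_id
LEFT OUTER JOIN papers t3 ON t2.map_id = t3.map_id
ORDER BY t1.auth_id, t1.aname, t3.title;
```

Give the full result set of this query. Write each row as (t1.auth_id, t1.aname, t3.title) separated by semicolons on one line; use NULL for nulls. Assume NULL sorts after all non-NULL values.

Step 1 — t1 INNER JOIN t2 on auth_id → 5 row(s).
Then LEFT JOIN `papers t3` on map_id: each of those 5 rows is kept; rows whose t2.map_id has no match in t3 get NULL for t3's columns.

(1, Pia, P20); (5, Dave, P10); (5, Dave, P21); (7, Grace, NULL); (7, Xin, NULL); (9, Mona, NULL)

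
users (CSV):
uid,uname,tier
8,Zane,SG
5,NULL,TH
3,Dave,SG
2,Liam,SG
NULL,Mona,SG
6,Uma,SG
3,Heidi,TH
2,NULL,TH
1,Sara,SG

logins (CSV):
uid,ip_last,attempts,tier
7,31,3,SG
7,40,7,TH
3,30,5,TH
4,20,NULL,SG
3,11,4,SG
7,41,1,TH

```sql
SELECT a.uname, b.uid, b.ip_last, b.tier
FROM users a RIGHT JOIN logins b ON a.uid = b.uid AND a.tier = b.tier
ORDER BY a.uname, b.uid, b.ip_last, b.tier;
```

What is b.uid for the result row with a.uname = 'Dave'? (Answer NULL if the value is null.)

RIGHT JOIN keeps every row from `logins`; unmatched rows get NULL for `users`'s columns.
Matching on a.uid = b.uid AND a.tier = b.tier. A NULL in a compared column never satisfies the condition.
Matched pairs: 2; unmatched b rows kept: 4.

3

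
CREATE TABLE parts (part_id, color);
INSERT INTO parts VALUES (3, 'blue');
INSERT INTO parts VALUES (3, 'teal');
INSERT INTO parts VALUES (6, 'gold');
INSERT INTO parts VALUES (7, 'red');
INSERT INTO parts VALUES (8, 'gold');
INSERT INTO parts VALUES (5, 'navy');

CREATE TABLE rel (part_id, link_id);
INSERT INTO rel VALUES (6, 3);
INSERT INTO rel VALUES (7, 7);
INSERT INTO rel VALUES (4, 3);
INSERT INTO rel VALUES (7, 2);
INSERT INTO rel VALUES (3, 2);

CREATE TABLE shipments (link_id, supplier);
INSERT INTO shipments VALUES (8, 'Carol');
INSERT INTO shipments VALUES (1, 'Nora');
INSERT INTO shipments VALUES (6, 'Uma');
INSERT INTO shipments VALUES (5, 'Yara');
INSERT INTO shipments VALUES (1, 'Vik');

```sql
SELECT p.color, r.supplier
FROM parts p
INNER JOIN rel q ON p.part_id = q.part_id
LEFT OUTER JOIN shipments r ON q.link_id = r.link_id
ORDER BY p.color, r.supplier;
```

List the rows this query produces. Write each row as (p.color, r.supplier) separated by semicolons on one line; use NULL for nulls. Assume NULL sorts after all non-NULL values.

Evaluate left to right. First `parts p INNER JOIN rel q` on part_id: 5 row(s).
Then LEFT JOIN `shipments r` on link_id: each of those 5 rows is kept; rows whose q.link_id has no match in r get NULL for r's columns.

(blue, NULL); (gold, NULL); (red, NULL); (red, NULL); (teal, NULL)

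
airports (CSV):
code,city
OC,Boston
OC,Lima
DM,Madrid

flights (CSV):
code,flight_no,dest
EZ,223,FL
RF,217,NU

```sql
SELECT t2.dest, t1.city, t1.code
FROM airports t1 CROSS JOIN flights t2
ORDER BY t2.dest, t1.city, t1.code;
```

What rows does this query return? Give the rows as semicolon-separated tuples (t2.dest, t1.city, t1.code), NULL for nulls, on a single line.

(FL, Boston, OC); (FL, Lima, OC); (FL, Madrid, DM); (NU, Boston, OC); (NU, Lima, OC); (NU, Madrid, DM)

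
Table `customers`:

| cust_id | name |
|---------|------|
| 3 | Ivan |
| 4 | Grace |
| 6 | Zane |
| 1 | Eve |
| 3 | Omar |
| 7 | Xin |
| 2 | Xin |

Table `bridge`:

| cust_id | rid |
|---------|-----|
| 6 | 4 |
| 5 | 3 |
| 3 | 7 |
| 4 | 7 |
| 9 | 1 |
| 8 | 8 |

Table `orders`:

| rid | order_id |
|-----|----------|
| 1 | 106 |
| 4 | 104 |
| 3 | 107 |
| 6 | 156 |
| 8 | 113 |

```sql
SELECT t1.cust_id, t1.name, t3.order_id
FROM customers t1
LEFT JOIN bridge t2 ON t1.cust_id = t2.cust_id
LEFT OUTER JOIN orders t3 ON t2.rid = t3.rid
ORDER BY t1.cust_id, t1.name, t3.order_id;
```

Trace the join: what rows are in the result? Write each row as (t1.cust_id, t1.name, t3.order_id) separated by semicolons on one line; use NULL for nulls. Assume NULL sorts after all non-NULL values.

(1, Eve, NULL); (2, Xin, NULL); (3, Ivan, NULL); (3, Omar, NULL); (4, Grace, NULL); (6, Zane, 104); (7, Xin, NULL)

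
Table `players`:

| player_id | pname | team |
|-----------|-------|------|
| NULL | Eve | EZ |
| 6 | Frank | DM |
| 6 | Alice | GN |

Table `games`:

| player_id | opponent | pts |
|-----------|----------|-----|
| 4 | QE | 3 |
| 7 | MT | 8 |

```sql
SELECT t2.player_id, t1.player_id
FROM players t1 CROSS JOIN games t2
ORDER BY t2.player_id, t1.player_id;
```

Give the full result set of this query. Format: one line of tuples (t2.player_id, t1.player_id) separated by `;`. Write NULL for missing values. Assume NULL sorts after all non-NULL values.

CROSS JOIN pairs every row of `players` with every row of `games`: 3 × 2 = 6 rows.

(4, 6); (4, 6); (4, NULL); (7, 6); (7, 6); (7, NULL)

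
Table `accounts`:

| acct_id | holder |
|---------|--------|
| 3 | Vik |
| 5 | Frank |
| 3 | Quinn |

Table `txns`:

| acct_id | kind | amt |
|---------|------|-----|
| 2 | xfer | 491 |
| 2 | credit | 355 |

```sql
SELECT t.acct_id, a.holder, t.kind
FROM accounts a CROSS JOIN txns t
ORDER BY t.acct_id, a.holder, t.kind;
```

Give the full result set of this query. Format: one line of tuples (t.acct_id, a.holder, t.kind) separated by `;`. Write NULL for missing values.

(2, Frank, credit); (2, Frank, xfer); (2, Quinn, credit); (2, Quinn, xfer); (2, Vik, credit); (2, Vik, xfer)

CROSS JOIN pairs every row of `accounts` with every row of `txns`: 3 × 2 = 6 rows.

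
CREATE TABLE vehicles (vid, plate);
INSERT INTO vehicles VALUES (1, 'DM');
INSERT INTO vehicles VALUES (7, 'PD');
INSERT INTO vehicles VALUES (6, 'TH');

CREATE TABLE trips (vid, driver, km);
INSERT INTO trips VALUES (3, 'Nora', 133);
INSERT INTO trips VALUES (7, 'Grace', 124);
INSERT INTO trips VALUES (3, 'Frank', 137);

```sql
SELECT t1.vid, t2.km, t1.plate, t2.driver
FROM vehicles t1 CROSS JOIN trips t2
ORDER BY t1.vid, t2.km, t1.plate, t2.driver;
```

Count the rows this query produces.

9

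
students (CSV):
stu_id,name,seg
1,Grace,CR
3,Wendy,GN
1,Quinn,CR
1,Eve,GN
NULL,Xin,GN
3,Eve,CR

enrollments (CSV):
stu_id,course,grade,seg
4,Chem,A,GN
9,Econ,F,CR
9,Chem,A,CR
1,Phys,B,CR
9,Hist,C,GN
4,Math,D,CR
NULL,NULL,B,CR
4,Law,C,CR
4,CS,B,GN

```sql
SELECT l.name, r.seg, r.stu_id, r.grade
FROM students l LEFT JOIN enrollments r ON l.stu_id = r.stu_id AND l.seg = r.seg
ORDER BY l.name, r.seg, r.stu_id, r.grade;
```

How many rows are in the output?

6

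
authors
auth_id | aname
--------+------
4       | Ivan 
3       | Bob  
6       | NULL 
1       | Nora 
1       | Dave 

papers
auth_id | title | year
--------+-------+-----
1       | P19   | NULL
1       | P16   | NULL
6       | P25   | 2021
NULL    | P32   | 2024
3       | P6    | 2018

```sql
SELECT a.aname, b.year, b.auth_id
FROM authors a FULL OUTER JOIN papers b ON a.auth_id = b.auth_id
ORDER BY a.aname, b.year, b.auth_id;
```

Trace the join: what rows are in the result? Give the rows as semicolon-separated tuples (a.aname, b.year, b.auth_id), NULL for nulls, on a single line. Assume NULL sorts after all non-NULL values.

(Bob, 2018, 3); (Dave, NULL, 1); (Dave, NULL, 1); (Ivan, NULL, NULL); (Nora, NULL, 1); (Nora, NULL, 1); (NULL, 2021, 6); (NULL, 2024, NULL)

FULL OUTER JOIN keeps every row from both sides; unmatched rows get NULL for the other side's columns.
Matching on a.auth_id = b.auth_id. A NULL in a compared column never satisfies the condition.
- auth_id=4: no b row matches, row kept with b columns NULL.
- auth_id=3: 1 matching b row(s), so 1 row(s) emitted.
- auth_id=6: 1 matching b row(s), so 1 row(s) emitted.
- auth_id=1: 2 matching b row(s), so 2 row(s) emitted.
- auth_id=1: 2 matching b row(s), so 2 row(s) emitted.
- plus 1 unmatched b row(s), each kept with NULL a columns.
After projecting and ordering:
a.aname | b.year | b.auth_id
Bob | 2018 | 3
Dave | NULL | 1
Dave | NULL | 1
Ivan | NULL | NULL
Nora | NULL | 1
Nora | NULL | 1
NULL | 2021 | 6
NULL | 2024 | NULL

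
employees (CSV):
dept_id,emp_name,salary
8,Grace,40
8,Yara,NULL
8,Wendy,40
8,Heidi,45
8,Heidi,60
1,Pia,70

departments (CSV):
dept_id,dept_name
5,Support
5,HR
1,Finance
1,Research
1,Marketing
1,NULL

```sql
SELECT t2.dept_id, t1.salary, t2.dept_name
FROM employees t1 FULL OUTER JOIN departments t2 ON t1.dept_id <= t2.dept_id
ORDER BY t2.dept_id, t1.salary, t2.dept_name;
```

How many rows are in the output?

11

FULL OUTER JOIN keeps every row from both sides; unmatched rows get NULL for the other side's columns.
Matching on t1.dept_id <= t2.dept_id.
- t1 (dept_id=8) has no partner → padded with NULL.
- t1 (dept_id=8) has no partner → padded with NULL.
- t1 (dept_id=8) has no partner → padded with NULL.
- t1 (dept_id=8) has no partner → padded with NULL.
- t1 (dept_id=8) has no partner → padded with NULL.
- t1 (dept_id=1) pairs with 6 row(s) of t2.
Total: 6 matched + 5 padded = 11 rows.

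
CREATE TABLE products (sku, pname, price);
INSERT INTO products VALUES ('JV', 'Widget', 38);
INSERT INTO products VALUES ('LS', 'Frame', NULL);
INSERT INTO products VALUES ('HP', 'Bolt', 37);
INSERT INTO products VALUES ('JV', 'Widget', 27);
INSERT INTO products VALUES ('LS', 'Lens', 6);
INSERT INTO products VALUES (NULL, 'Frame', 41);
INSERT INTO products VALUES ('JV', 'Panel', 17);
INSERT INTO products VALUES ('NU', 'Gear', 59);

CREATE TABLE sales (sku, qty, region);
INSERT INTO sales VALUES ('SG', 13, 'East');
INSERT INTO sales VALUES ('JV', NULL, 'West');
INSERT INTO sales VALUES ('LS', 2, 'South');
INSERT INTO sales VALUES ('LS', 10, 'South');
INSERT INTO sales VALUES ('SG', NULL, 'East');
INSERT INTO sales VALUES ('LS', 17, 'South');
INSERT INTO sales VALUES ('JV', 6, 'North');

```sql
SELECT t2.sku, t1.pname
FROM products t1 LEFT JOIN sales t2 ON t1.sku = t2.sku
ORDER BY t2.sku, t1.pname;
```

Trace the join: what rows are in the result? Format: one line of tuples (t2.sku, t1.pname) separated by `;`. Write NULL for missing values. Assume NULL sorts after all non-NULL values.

(JV, Panel); (JV, Panel); (JV, Widget); (JV, Widget); (JV, Widget); (JV, Widget); (LS, Frame); (LS, Frame); (LS, Frame); (LS, Lens); (LS, Lens); (LS, Lens); (NULL, Bolt); (NULL, Frame); (NULL, Gear)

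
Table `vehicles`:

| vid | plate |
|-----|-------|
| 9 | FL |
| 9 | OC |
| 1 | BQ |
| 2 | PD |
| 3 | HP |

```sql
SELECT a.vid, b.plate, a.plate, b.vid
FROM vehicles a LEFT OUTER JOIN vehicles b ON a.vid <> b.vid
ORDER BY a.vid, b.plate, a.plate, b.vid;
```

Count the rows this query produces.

18

LEFT JOIN keeps every row from `vehicles a`; unmatched rows get NULL for `vehicles b`'s columns.
Matching on a.vid <> b.vid.
Matched pairs: 18; unmatched a rows kept: 0.
Total: 18 rows.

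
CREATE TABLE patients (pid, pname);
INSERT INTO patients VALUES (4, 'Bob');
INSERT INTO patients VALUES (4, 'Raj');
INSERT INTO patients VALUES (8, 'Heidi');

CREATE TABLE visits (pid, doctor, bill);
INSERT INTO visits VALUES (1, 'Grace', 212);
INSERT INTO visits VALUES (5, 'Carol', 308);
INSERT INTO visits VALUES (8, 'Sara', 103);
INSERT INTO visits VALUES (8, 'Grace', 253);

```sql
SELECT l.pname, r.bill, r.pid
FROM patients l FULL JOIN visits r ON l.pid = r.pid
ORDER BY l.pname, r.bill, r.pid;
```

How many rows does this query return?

6

FULL OUTER JOIN keeps every row from both sides; unmatched rows get NULL for the other side's columns.
Matching on l.pid = r.pid.
- l row (pid=4): no match → kept, r columns NULL.
- l row (pid=4): no match → kept, r columns NULL.
- l row (pid=8): matches 2 r row(s) → 2 output row(s).
- 2 r row(s) had no l match → kept, l columns NULL.
Total: 2 matched + 4 padded = 6 rows.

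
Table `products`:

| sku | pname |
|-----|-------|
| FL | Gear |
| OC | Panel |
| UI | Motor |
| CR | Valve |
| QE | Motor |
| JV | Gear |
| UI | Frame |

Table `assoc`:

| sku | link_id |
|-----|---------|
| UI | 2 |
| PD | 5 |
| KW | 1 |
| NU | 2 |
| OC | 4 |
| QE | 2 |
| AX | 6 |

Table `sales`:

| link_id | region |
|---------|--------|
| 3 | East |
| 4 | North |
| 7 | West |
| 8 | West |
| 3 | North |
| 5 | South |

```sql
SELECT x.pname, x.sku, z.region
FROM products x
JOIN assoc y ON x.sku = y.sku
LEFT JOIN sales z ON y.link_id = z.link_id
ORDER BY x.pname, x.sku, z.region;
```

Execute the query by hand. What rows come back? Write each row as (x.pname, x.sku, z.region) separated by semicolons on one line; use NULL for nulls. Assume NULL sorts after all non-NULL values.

(Frame, UI, NULL); (Motor, QE, NULL); (Motor, UI, NULL); (Panel, OC, North)

Evaluate left to right. First `products x INNER JOIN assoc y` on sku: 4 row(s).
Then LEFT JOIN `sales z` on link_id: each of those 4 rows is kept; rows whose y.link_id has no match in z get NULL for z's columns.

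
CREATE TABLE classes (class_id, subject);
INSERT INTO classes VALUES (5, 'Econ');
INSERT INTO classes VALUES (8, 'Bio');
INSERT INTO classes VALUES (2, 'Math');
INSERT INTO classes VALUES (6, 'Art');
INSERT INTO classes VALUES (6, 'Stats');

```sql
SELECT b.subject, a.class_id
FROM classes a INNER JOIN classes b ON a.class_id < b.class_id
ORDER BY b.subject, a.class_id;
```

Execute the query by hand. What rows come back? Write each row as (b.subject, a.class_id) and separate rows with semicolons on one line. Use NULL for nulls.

INNER JOIN keeps only pairs where the ON condition holds.
Matching on a.class_id < b.class_id.
Matched pairs: 9.

(Art, 2); (Art, 5); (Bio, 2); (Bio, 5); (Bio, 6); (Bio, 6); (Econ, 2); (Stats, 2); (Stats, 5)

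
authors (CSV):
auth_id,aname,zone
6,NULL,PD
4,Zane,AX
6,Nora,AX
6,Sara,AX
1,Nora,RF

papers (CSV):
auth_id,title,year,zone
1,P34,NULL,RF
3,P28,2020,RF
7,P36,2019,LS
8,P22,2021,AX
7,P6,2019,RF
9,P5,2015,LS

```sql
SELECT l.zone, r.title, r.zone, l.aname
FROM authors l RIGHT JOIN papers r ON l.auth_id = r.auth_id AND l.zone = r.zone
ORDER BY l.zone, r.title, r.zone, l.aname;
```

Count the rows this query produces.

RIGHT JOIN keeps every row from `papers`; unmatched rows get NULL for `authors`'s columns.
Matching on l.auth_id = r.auth_id AND l.zone = r.zone.
- l row (auth_id=6, zone=PD): no match.
- l row (auth_id=4, zone=AX): no match.
- l row (auth_id=6, zone=AX): no match.
- l row (auth_id=6, zone=AX): no match.
- l row (auth_id=1, zone=RF): matches 1 r row(s) → 1 output row(s).
- plus 5 unmatched r row(s), each kept with NULL l columns.
Total: 1 matched + 5 padded = 6 rows.

6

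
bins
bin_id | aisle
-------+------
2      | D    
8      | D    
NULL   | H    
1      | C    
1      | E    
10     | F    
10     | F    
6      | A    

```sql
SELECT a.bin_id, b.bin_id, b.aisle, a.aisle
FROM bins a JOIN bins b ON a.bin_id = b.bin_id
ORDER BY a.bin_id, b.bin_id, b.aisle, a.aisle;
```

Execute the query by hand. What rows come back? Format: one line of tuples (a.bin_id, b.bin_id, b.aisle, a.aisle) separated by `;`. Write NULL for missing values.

(1, 1, C, C); (1, 1, C, E); (1, 1, E, C); (1, 1, E, E); (2, 2, D, D); (6, 6, A, A); (8, 8, D, D); (10, 10, F, F); (10, 10, F, F); (10, 10, F, F); (10, 10, F, F)

INNER JOIN keeps only pairs where the ON condition holds.
Matching on a.bin_id = b.bin_id. A NULL in a compared column never satisfies the condition.
Matched pairs: 11.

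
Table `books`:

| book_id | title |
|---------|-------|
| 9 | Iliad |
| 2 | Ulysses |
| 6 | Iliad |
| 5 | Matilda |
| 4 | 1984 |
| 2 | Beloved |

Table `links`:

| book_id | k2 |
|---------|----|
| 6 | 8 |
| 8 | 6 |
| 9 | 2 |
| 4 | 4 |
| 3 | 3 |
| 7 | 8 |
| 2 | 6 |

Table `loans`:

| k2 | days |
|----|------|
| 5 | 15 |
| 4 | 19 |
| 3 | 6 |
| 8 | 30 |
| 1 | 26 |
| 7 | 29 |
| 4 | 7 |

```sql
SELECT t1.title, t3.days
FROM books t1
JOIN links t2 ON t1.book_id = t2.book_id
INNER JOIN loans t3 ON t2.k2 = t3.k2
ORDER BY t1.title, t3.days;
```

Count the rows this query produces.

Joins associate left-to-right: books INNER JOIN links on book_id gives 5 intermediate row(s).
Then INNER JOIN `loans t3` on k2: keep only rows whose t2.k2 appears in t3.
Result: 3 row(s).

3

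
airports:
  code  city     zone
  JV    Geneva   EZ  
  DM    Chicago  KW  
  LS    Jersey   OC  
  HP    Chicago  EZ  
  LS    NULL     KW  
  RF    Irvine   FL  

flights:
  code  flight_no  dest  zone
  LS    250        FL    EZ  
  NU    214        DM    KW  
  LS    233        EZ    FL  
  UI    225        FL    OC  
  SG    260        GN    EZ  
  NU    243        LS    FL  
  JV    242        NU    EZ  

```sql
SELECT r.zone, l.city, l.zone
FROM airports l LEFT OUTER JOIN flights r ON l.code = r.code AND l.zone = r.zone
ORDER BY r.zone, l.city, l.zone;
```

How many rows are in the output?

LEFT JOIN keeps every row from `airports`; unmatched rows get NULL for `flights`'s columns.
Matching on l.code = r.code AND l.zone = r.zone.
- l[0] code=JV, zone=EZ → 1 match(es) in r → 1 row(s).
- l[1] code=DM, zone=KW → no match; kept with NULLs on the r side.
- l[2] code=LS, zone=OC → no match; kept with NULLs on the r side.
- l[3] code=HP, zone=EZ → no match; kept with NULLs on the r side.
- l[4] code=LS, zone=KW → no match; kept with NULLs on the r side.
- l[5] code=RF, zone=FL → no match; kept with NULLs on the r side.
Total: 1 matched + 5 padded = 6 rows.

6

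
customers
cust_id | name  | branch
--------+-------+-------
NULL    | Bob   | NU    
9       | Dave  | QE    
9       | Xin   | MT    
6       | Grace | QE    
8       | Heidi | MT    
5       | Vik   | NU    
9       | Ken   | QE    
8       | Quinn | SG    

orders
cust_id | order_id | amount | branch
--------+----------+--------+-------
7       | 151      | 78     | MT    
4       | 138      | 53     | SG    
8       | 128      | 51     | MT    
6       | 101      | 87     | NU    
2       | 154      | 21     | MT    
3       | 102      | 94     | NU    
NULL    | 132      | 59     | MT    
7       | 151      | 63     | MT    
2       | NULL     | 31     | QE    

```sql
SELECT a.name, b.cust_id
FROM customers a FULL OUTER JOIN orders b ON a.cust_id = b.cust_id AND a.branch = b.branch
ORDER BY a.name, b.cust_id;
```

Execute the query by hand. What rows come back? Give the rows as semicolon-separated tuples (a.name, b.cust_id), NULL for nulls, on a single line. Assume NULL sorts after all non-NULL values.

(Bob, NULL); (Dave, NULL); (Grace, NULL); (Heidi, 8); (Ken, NULL); (Quinn, NULL); (Vik, NULL); (Xin, NULL); (NULL, 2); (NULL, 2); (NULL, 3); (NULL, 4); (NULL, 6); (NULL, 7); (NULL, 7); (NULL, NULL)

FULL OUTER JOIN keeps every row from both sides; unmatched rows get NULL for the other side's columns.
Matching on a.cust_id = b.cust_id AND a.branch = b.branch. A NULL in a compared column never satisfies the condition.
- a row (cust_id=NULL, branch=NU): no match → kept, b columns NULL.
- a row (cust_id=9, branch=QE): no match → kept, b columns NULL.
- a row (cust_id=9, branch=MT): no match → kept, b columns NULL.
- a row (cust_id=6, branch=QE): no match → kept, b columns NULL.
- a row (cust_id=8, branch=MT): matches 1 b row(s) → 1 output row(s).
- a row (cust_id=5, branch=NU): no match → kept, b columns NULL.
- a row (cust_id=9, branch=QE): no match → kept, b columns NULL.
- a row (cust_id=8, branch=SG): no match → kept, b columns NULL.
- 8 b row(s) had no a match → kept, a columns NULL.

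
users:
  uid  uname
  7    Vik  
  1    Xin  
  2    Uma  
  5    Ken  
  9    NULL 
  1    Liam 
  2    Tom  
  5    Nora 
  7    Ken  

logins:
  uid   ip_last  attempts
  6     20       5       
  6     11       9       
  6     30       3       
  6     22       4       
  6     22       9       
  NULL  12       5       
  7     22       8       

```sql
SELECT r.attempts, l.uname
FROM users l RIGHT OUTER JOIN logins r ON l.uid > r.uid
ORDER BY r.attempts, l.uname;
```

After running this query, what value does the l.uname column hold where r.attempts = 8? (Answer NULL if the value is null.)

NULL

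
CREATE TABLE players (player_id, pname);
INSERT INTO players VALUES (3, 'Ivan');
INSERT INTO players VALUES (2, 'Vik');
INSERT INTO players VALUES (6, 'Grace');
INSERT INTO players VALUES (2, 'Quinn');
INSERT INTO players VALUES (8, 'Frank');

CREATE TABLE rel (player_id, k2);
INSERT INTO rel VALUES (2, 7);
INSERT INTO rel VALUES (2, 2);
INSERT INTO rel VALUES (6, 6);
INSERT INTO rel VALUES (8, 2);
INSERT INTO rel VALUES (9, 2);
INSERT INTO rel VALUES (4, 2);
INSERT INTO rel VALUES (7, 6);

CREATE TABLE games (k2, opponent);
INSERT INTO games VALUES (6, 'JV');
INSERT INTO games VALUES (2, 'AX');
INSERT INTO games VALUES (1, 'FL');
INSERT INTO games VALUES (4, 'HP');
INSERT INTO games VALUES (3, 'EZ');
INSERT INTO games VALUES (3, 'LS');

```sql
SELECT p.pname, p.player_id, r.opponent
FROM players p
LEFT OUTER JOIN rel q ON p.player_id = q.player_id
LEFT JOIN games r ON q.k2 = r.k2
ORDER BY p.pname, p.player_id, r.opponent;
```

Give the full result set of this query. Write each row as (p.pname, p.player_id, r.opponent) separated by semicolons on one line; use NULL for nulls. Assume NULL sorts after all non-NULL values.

Joins associate left-to-right: players LEFT JOIN rel on player_id gives 7 intermediate row(s).
Then LEFT JOIN `games r` on k2: each of those 7 rows is kept; rows whose q.k2 has no match in r get NULL for r's columns.

(Frank, 8, AX); (Grace, 6, JV); (Ivan, 3, NULL); (Quinn, 2, AX); (Quinn, 2, NULL); (Vik, 2, AX); (Vik, 2, NULL)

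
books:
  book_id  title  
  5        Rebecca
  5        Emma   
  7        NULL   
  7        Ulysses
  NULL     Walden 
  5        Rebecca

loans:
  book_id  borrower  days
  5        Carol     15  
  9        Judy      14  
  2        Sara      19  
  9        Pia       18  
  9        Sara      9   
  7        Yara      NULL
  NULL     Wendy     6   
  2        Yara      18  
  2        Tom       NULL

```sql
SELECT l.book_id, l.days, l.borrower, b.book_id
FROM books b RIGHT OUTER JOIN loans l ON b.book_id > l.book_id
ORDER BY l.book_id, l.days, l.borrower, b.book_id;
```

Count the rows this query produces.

RIGHT JOIN keeps every row from `loans`; unmatched rows get NULL for `books`'s columns.
Matching on b.book_id > l.book_id. A NULL in a compared column never satisfies the condition.
- book_id=5: 3 matching l row(s), so 3 row(s) emitted.
- book_id=5: 3 matching l row(s), so 3 row(s) emitted.
- book_id=7: 4 matching l row(s), so 4 row(s) emitted.
- book_id=7: 4 matching l row(s), so 4 row(s) emitted.
- book_id=NULL: no matching l row.
- book_id=5: 3 matching l row(s), so 3 row(s) emitted.
- 5 l row(s) had no b match → kept, b columns NULL.
Total: 17 matched + 5 padded = 22 rows.

22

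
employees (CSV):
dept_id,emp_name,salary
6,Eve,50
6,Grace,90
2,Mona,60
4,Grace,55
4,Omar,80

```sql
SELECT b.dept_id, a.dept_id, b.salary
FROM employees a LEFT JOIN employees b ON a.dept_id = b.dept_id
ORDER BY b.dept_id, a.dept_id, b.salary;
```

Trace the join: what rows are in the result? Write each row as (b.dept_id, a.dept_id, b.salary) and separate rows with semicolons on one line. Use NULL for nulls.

(2, 2, 60); (4, 4, 55); (4, 4, 55); (4, 4, 80); (4, 4, 80); (6, 6, 50); (6, 6, 50); (6, 6, 90); (6, 6, 90)

LEFT JOIN keeps every row from `employees a`; unmatched rows get NULL for `employees b`'s columns.
Matching on a.dept_id = b.dept_id.
- a row (dept_id=6): matches 2 b row(s) → 2 output row(s).
- a row (dept_id=6): matches 2 b row(s) → 2 output row(s).
- a row (dept_id=2): matches 1 b row(s) → 1 output row(s).
- a row (dept_id=4): matches 2 b row(s) → 2 output row(s).
- a row (dept_id=4): matches 2 b row(s) → 2 output row(s).
After projecting and ordering:
b.dept_id | a.dept_id | b.salary
2 | 2 | 60
4 | 4 | 55
4 | 4 | 55
4 | 4 | 80
4 | 4 | 80
6 | 6 | 50
6 | 6 | 50
6 | 6 | 90
6 | 6 | 90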